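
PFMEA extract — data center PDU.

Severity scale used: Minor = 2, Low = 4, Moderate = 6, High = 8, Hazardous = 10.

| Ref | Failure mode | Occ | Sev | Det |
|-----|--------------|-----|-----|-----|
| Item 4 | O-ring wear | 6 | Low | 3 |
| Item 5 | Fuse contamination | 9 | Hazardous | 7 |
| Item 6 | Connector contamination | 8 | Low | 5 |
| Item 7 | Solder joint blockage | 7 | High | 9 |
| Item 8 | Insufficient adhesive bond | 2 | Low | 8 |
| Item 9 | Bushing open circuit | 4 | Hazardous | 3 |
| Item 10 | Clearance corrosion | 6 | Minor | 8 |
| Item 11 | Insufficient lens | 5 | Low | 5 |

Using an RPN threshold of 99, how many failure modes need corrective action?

RPN = Severity × Occurrence × Detection:
  Item 4: 4 × 6 × 3 = 72
  Item 5: 10 × 9 × 7 = 630
  Item 6: 4 × 8 × 5 = 160
  Item 7: 8 × 7 × 9 = 504
  Item 8: 4 × 2 × 8 = 64
  Item 9: 10 × 4 × 3 = 120
  Item 10: 2 × 6 × 8 = 96
  Item 11: 4 × 5 × 5 = 100
Modes with RPN ≥ 99: Item 5 (630), Item 6 (160), Item 7 (504), Item 9 (120), Item 11 (100) → 5.

5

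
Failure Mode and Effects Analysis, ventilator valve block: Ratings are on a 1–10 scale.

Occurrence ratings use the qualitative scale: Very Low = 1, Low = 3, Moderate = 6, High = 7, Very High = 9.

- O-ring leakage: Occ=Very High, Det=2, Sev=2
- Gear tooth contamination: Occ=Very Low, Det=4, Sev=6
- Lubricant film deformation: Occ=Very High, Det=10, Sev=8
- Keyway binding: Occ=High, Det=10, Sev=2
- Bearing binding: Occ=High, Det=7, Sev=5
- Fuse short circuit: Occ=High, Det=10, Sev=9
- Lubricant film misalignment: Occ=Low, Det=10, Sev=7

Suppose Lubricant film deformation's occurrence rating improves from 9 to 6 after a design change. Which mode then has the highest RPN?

Fuse short circuit

RPN = Severity × Occurrence × Detection:
  O-ring leakage: 2 × 9 × 2 = 36
  Gear tooth contamination: 6 × 1 × 4 = 24
  Lubricant film deformation: 8 × 9 × 10 = 720
  Keyway binding: 2 × 7 × 10 = 140
  Bearing binding: 5 × 7 × 7 = 245
  Fuse short circuit: 9 × 7 × 10 = 630
  Lubricant film misalignment: 7 × 3 × 10 = 210
After action: Lubricant film deformation → 8 × 6 × 10 = 480.
Revised RPNs: Fuse short circuit=630, Lubricant film deformation=480, Bearing binding=245, Lubricant film misalignment=210, Keyway binding=140, O-ring leakage=36, Gear tooth contamination=24.
Highest is now Fuse short circuit (630).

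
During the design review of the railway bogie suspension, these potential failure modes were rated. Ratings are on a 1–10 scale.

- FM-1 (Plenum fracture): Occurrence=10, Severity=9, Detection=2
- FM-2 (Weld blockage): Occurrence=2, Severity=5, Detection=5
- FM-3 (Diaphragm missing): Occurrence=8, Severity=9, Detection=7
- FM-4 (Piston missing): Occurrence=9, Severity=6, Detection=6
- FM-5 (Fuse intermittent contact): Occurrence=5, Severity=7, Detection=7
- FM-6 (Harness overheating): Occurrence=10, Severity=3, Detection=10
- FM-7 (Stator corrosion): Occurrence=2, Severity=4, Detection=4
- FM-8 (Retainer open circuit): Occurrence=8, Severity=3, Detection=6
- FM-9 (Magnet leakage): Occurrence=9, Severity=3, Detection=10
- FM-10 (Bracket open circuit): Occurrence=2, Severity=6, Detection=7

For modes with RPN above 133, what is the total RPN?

RPN = Severity × Occurrence × Detection:
  FM-1: 9 × 10 × 2 = 180
  FM-2: 5 × 2 × 5 = 50
  FM-3: 9 × 8 × 7 = 504
  FM-4: 6 × 9 × 6 = 324
  FM-5: 7 × 5 × 7 = 245
  FM-6: 3 × 10 × 10 = 300
  FM-7: 4 × 2 × 4 = 32
  FM-8: 3 × 8 × 6 = 144
  FM-9: 3 × 9 × 10 = 270
  FM-10: 6 × 2 × 7 = 84
RPN > 133: FM-1 (180), FM-3 (504), FM-4 (324), FM-5 (245), FM-6 (300), FM-8 (144), FM-9 (270).
Sum: 180 + 504 + 324 + 245 + 300 + 144 + 270 = 1967.

1967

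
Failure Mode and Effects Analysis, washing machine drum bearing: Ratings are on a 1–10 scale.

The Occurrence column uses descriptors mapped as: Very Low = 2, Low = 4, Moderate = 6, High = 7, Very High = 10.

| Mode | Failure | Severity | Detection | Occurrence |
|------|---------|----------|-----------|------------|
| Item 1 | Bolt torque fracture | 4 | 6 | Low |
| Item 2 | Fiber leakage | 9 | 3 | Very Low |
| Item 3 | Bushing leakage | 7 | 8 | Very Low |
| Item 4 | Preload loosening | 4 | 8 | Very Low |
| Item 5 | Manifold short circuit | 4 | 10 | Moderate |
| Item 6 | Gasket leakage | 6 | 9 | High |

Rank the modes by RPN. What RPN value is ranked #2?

240

RPN = Severity × Occurrence × Detection:
  Item 1: 4 × 4 × 6 = 96
  Item 2: 9 × 2 × 3 = 54
  Item 3: 7 × 2 × 8 = 112
  Item 4: 4 × 2 × 8 = 64
  Item 5: 4 × 6 × 10 = 240
  Item 6: 6 × 7 × 9 = 378
Sorted descending: 378, 240, 112, 96, 64, 54.
The second-highest RPN is 240 (Item 5).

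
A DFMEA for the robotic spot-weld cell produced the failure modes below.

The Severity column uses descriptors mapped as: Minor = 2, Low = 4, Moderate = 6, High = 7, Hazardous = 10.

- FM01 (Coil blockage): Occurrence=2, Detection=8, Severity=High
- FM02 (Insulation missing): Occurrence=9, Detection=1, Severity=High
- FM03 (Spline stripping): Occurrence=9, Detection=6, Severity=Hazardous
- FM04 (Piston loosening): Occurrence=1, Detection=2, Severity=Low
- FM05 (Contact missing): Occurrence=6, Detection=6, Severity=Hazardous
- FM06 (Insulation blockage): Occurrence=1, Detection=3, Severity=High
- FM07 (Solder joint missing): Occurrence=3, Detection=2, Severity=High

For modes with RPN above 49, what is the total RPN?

1075

RPN = Severity × Occurrence × Detection:
  FM01: 7 × 2 × 8 = 112
  FM02: 7 × 9 × 1 = 63
  FM03: 10 × 9 × 6 = 540
  FM04: 4 × 1 × 2 = 8
  FM05: 10 × 6 × 6 = 360
  FM06: 7 × 1 × 3 = 21
  FM07: 7 × 3 × 2 = 42
RPN > 49: FM01 (112), FM02 (63), FM03 (540), FM05 (360).
Sum: 112 + 63 + 540 + 360 = 1075.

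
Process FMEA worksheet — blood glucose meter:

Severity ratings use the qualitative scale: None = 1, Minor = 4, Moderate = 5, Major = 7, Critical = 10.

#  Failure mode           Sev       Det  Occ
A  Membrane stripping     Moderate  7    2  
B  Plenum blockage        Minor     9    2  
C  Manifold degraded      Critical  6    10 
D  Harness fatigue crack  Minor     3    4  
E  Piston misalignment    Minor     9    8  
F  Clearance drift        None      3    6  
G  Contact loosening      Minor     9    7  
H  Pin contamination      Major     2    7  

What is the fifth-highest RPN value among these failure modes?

72

RPN = Severity × Occurrence × Detection:
  A: 5 × 2 × 7 = 70
  B: 4 × 2 × 9 = 72
  C: 10 × 10 × 6 = 600
  D: 4 × 4 × 3 = 48
  E: 4 × 8 × 9 = 288
  F: 1 × 6 × 3 = 18
  G: 4 × 7 × 9 = 252
  H: 7 × 7 × 2 = 98
Sorted descending: 600, 288, 252, 98, 72, 70, 48, 18.
The fifth-highest RPN is 72 (B).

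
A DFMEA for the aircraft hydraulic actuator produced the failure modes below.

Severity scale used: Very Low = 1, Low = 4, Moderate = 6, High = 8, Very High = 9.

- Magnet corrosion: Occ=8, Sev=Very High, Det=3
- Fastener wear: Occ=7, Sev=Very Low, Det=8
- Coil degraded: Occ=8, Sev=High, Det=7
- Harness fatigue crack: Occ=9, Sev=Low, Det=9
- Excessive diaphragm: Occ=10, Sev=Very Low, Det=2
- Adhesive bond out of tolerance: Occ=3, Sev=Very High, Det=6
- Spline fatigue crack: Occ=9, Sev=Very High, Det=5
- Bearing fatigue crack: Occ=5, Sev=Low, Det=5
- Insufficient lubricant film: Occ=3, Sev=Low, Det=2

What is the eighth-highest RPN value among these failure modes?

RPN = Severity × Occurrence × Detection:
  Magnet corrosion: 9 × 8 × 3 = 216
  Fastener wear: 1 × 7 × 8 = 56
  Coil degraded: 8 × 8 × 7 = 448
  Harness fatigue crack: 4 × 9 × 9 = 324
  Excessive diaphragm: 1 × 10 × 2 = 20
  Adhesive bond out of tolerance: 9 × 3 × 6 = 162
  Spline fatigue crack: 9 × 9 × 5 = 405
  Bearing fatigue crack: 4 × 5 × 5 = 100
  Insufficient lubricant film: 4 × 3 × 2 = 24
Sorted descending: 448, 405, 324, 216, 162, 100, 56, 24, 20.
The eighth-highest RPN is 24 (Insufficient lubricant film).

24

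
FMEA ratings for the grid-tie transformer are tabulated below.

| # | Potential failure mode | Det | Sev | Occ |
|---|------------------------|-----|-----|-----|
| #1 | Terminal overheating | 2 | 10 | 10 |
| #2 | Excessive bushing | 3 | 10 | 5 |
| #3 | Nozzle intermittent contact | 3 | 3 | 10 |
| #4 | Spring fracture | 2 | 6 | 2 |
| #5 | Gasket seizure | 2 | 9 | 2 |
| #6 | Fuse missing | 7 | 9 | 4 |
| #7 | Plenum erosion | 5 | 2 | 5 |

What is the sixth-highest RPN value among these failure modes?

36

RPN = Severity × Occurrence × Detection:
  #1: 10 × 10 × 2 = 200
  #2: 10 × 5 × 3 = 150
  #3: 3 × 10 × 3 = 90
  #4: 6 × 2 × 2 = 24
  #5: 9 × 2 × 2 = 36
  #6: 9 × 4 × 7 = 252
  #7: 2 × 5 × 5 = 50
Sorted descending: 252, 200, 150, 90, 50, 36, 24.
The sixth-highest RPN is 36 (#5).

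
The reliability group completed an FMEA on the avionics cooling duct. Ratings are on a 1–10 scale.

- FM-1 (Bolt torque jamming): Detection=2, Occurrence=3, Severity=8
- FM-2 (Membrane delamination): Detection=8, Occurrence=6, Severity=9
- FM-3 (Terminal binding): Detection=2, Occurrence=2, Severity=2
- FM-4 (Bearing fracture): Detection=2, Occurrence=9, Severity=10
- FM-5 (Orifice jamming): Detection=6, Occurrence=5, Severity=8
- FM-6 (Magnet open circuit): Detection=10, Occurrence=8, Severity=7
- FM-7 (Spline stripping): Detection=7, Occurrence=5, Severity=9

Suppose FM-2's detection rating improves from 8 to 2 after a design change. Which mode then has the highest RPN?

FM-6

RPN = Severity × Occurrence × Detection:
  FM-1: 8 × 3 × 2 = 48
  FM-2: 9 × 6 × 8 = 432
  FM-3: 2 × 2 × 2 = 8
  FM-4: 10 × 9 × 2 = 180
  FM-5: 8 × 5 × 6 = 240
  FM-6: 7 × 8 × 10 = 560
  FM-7: 9 × 5 × 7 = 315
After action: FM-2 → 9 × 6 × 2 = 108.
Revised RPNs: FM-6=560, FM-7=315, FM-5=240, FM-4=180, FM-2=108, FM-1=48, FM-3=8.
Highest is now FM-6 (560).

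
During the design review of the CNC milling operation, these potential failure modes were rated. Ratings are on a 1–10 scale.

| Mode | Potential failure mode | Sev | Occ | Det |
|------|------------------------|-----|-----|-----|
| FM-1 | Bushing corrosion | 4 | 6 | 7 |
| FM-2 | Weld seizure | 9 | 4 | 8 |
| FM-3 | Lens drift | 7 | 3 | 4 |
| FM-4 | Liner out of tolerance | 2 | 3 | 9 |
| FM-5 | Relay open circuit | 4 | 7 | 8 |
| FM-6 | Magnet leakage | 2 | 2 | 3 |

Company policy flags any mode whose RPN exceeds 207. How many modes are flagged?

2

RPN = Severity × Occurrence × Detection:
  FM-1: 4 × 6 × 7 = 168
  FM-2: 9 × 4 × 8 = 288
  FM-3: 7 × 3 × 4 = 84
  FM-4: 2 × 3 × 9 = 54
  FM-5: 4 × 7 × 8 = 224
  FM-6: 2 × 2 × 3 = 12
Modes with RPN > 207: FM-2 (288), FM-5 (224) → 2.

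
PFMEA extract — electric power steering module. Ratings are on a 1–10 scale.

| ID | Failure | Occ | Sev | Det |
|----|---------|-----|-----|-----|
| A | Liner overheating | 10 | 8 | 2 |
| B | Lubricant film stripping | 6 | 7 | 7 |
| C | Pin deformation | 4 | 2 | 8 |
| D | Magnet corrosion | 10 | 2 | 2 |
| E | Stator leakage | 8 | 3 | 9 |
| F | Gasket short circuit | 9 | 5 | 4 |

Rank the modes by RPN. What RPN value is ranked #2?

RPN = Severity × Occurrence × Detection:
  A: 8 × 10 × 2 = 160
  B: 7 × 6 × 7 = 294
  C: 2 × 4 × 8 = 64
  D: 2 × 10 × 2 = 40
  E: 3 × 8 × 9 = 216
  F: 5 × 9 × 4 = 180
Sorted descending: 294, 216, 180, 160, 64, 40.
The second-highest RPN is 216 (E).

216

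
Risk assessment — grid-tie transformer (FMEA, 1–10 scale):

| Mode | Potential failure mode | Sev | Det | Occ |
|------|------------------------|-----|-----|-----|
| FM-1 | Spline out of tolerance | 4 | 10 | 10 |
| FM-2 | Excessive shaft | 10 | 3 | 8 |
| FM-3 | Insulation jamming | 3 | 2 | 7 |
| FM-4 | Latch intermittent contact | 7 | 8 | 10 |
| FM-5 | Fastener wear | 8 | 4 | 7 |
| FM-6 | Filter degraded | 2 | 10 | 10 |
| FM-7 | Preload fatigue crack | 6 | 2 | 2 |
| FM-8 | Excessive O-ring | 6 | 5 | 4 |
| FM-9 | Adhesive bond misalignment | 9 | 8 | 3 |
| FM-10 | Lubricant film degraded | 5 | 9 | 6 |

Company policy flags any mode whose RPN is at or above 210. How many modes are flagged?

6

RPN = Severity × Occurrence × Detection:
  FM-1: 4 × 10 × 10 = 400
  FM-2: 10 × 8 × 3 = 240
  FM-3: 3 × 7 × 2 = 42
  FM-4: 7 × 10 × 8 = 560
  FM-5: 8 × 7 × 4 = 224
  FM-6: 2 × 10 × 10 = 200
  FM-7: 6 × 2 × 2 = 24
  FM-8: 6 × 4 × 5 = 120
  FM-9: 9 × 3 × 8 = 216
  FM-10: 5 × 6 × 9 = 270
Modes with RPN ≥ 210: FM-1 (400), FM-2 (240), FM-4 (560), FM-5 (224), FM-9 (216), FM-10 (270) → 6.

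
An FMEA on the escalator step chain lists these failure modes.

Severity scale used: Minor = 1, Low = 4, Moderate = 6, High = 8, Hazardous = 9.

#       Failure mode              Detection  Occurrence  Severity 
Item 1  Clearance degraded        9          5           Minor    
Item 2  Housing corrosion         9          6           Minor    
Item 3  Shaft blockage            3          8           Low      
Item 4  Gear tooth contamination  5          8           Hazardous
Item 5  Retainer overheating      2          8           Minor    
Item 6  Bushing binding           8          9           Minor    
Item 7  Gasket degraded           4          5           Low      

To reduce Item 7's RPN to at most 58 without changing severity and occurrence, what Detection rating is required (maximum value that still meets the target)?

2

Item 7: S=4, O=5, D=4 → current RPN = 80.
Fixed product = 20. Need 20 × D ≤ 58, so D ≤ 58/20 = 2.90.
Maximum integer Detection rating = 2 (gives RPN 40; D=3 would give 60 > 58).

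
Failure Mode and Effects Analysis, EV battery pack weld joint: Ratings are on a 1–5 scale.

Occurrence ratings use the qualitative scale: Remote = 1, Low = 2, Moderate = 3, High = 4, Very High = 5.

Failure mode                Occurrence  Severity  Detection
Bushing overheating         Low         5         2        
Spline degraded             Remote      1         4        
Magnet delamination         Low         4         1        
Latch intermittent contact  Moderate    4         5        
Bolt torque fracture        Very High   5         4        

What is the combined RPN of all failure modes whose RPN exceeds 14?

180

RPN = Severity × Occurrence × Detection:
  Bushing overheating: 5 × 2 × 2 = 20
  Spline degraded: 1 × 1 × 4 = 4
  Magnet delamination: 4 × 2 × 1 = 8
  Latch intermittent contact: 4 × 3 × 5 = 60
  Bolt torque fracture: 5 × 5 × 4 = 100
RPN > 14: Bushing overheating (20), Latch intermittent contact (60), Bolt torque fracture (100).
Sum: 20 + 60 + 100 = 180.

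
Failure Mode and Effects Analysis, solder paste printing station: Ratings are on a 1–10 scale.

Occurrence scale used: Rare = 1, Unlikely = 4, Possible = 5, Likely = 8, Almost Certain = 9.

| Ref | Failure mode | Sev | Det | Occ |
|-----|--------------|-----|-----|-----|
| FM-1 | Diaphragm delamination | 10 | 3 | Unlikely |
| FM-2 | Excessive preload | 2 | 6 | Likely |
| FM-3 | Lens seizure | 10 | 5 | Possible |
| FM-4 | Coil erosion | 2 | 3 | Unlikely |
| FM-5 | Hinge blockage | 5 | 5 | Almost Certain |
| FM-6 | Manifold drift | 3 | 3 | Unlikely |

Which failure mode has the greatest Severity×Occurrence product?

Criticality = Severity × Occurrence:
  FM-1: 10 × 4 = 40
  FM-2: 2 × 8 = 16
  FM-3: 10 × 5 = 50
  FM-4: 2 × 4 = 8
  FM-5: 5 × 9 = 45
  FM-6: 3 × 4 = 12
Highest criticality is 50 → FM-3.

FM-3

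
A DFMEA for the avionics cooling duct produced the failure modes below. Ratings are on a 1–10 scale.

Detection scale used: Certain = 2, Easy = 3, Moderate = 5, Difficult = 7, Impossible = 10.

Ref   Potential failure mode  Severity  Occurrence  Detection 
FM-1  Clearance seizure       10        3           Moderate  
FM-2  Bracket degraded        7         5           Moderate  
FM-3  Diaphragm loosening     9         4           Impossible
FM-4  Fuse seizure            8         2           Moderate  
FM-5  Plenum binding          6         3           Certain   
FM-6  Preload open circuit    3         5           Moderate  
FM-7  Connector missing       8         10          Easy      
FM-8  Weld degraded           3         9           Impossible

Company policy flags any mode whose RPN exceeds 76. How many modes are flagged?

6

RPN = Severity × Occurrence × Detection:
  FM-1: 10 × 3 × 5 = 150
  FM-2: 7 × 5 × 5 = 175
  FM-3: 9 × 4 × 10 = 360
  FM-4: 8 × 2 × 5 = 80
  FM-5: 6 × 3 × 2 = 36
  FM-6: 3 × 5 × 5 = 75
  FM-7: 8 × 10 × 3 = 240
  FM-8: 3 × 9 × 10 = 270
Modes with RPN > 76: FM-1 (150), FM-2 (175), FM-3 (360), FM-4 (80), FM-7 (240), FM-8 (270) → 6.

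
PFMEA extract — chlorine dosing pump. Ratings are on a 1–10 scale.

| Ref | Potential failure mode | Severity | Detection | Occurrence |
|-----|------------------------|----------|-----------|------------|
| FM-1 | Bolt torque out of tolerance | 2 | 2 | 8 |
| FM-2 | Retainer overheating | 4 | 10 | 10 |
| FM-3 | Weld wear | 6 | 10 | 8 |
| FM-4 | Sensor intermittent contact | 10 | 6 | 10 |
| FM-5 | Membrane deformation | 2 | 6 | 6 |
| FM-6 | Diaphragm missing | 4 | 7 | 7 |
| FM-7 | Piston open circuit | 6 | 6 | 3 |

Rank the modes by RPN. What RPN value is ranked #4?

RPN = Severity × Occurrence × Detection:
  FM-1: 2 × 8 × 2 = 32
  FM-2: 4 × 10 × 10 = 400
  FM-3: 6 × 8 × 10 = 480
  FM-4: 10 × 10 × 6 = 600
  FM-5: 2 × 6 × 6 = 72
  FM-6: 4 × 7 × 7 = 196
  FM-7: 6 × 3 × 6 = 108
Sorted descending: 600, 480, 400, 196, 108, 72, 32.
The fourth-highest RPN is 196 (FM-6).

196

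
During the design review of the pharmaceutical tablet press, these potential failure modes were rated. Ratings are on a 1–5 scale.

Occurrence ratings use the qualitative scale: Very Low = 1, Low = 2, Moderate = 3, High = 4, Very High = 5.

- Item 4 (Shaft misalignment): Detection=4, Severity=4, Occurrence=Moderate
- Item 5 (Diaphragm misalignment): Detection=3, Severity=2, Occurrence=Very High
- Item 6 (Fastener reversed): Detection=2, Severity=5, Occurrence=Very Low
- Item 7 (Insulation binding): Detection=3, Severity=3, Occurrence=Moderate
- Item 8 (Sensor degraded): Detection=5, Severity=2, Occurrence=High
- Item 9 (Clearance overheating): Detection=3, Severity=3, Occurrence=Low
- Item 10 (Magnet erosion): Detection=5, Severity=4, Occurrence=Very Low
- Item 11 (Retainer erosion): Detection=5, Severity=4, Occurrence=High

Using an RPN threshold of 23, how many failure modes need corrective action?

5

RPN = Severity × Occurrence × Detection:
  Item 4: 4 × 3 × 4 = 48
  Item 5: 2 × 5 × 3 = 30
  Item 6: 5 × 1 × 2 = 10
  Item 7: 3 × 3 × 3 = 27
  Item 8: 2 × 4 × 5 = 40
  Item 9: 3 × 2 × 3 = 18
  Item 10: 4 × 1 × 5 = 20
  Item 11: 4 × 4 × 5 = 80
Modes with RPN ≥ 23: Item 4 (48), Item 5 (30), Item 7 (27), Item 8 (40), Item 11 (80) → 5.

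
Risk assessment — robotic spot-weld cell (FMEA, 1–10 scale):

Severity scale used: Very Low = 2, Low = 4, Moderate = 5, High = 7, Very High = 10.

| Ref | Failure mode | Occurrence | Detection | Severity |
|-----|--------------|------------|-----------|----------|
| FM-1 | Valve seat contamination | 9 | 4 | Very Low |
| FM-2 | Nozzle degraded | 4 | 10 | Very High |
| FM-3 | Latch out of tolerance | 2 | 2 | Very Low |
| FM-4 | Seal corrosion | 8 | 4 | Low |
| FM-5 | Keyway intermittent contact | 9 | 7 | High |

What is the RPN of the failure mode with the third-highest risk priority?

RPN = Severity × Occurrence × Detection:
  FM-1: 2 × 9 × 4 = 72
  FM-2: 10 × 4 × 10 = 400
  FM-3: 2 × 2 × 2 = 8
  FM-4: 4 × 8 × 4 = 128
  FM-5: 7 × 9 × 7 = 441
Sorted descending: 441, 400, 128, 72, 8.
The third-highest RPN is 128 (FM-4).

128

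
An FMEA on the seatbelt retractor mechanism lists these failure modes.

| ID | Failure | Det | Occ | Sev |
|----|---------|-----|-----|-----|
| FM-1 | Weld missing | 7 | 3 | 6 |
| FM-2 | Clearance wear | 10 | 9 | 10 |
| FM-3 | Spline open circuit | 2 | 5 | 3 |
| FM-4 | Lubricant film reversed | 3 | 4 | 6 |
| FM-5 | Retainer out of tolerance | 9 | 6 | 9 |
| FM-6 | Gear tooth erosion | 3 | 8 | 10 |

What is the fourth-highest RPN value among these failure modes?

126

RPN = Severity × Occurrence × Detection:
  FM-1: 6 × 3 × 7 = 126
  FM-2: 10 × 9 × 10 = 900
  FM-3: 3 × 5 × 2 = 30
  FM-4: 6 × 4 × 3 = 72
  FM-5: 9 × 6 × 9 = 486
  FM-6: 10 × 8 × 3 = 240
Sorted descending: 900, 486, 240, 126, 72, 30.
The fourth-highest RPN is 126 (FM-1).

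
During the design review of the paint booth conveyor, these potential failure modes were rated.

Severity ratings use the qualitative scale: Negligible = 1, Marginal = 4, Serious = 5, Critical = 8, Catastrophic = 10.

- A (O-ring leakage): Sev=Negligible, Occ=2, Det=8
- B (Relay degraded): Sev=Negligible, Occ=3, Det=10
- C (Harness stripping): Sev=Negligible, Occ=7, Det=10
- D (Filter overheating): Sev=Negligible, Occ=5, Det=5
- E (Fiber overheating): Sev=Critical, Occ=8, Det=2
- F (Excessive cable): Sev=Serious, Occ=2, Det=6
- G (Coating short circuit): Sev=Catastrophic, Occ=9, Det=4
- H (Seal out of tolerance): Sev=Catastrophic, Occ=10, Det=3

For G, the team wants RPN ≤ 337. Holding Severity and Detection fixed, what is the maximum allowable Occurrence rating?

G: S=10, O=9, D=4 → current RPN = 360.
Fixed product = 40. Need 40 × O ≤ 337, so O ≤ 337/40 = 8.43.
Maximum integer Occurrence rating = 8 (gives RPN 320; O=9 would give 360 > 337).

8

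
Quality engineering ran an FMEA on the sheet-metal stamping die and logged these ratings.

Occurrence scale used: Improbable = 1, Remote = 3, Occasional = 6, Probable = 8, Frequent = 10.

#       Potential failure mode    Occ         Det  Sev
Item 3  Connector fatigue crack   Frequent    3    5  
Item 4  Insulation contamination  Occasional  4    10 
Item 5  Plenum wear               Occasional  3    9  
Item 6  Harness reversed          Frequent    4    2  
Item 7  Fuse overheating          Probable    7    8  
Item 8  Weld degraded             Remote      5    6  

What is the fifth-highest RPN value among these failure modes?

90

RPN = Severity × Occurrence × Detection:
  Item 3: 5 × 10 × 3 = 150
  Item 4: 10 × 6 × 4 = 240
  Item 5: 9 × 6 × 3 = 162
  Item 6: 2 × 10 × 4 = 80
  Item 7: 8 × 8 × 7 = 448
  Item 8: 6 × 3 × 5 = 90
Sorted descending: 448, 240, 162, 150, 90, 80.
The fifth-highest RPN is 90 (Item 8).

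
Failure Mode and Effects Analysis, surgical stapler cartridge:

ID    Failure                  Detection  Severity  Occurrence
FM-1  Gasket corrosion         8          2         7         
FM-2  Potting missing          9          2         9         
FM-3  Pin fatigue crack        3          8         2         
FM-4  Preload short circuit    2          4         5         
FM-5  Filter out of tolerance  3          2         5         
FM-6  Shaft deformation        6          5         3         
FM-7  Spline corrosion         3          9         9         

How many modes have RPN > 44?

5

RPN = Severity × Occurrence × Detection:
  FM-1: 2 × 7 × 8 = 112
  FM-2: 2 × 9 × 9 = 162
  FM-3: 8 × 2 × 3 = 48
  FM-4: 4 × 5 × 2 = 40
  FM-5: 2 × 5 × 3 = 30
  FM-6: 5 × 3 × 6 = 90
  FM-7: 9 × 9 × 3 = 243
Modes with RPN > 44: FM-1 (112), FM-2 (162), FM-3 (48), FM-6 (90), FM-7 (243) → 5.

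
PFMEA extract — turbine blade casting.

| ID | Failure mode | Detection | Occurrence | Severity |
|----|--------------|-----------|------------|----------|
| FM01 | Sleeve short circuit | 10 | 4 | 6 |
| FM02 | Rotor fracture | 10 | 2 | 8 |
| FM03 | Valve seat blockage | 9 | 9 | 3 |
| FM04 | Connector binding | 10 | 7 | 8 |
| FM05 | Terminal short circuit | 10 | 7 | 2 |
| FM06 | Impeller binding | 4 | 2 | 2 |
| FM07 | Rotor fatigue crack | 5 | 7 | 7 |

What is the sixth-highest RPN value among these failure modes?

RPN = Severity × Occurrence × Detection:
  FM01: 6 × 4 × 10 = 240
  FM02: 8 × 2 × 10 = 160
  FM03: 3 × 9 × 9 = 243
  FM04: 8 × 7 × 10 = 560
  FM05: 2 × 7 × 10 = 140
  FM06: 2 × 2 × 4 = 16
  FM07: 7 × 7 × 5 = 245
Sorted descending: 560, 245, 243, 240, 160, 140, 16.
The sixth-highest RPN is 140 (FM05).

140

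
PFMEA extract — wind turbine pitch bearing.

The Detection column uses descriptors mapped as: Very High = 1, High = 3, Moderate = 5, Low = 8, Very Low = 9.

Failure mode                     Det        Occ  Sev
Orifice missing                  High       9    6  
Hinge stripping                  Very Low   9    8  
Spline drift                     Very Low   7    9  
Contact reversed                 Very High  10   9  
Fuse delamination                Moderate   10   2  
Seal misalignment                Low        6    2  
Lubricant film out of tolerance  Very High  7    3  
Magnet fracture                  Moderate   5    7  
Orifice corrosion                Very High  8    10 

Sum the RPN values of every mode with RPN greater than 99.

RPN = Severity × Occurrence × Detection:
  Orifice missing: 6 × 9 × 3 = 162
  Hinge stripping: 8 × 9 × 9 = 648
  Spline drift: 9 × 7 × 9 = 567
  Contact reversed: 9 × 10 × 1 = 90
  Fuse delamination: 2 × 10 × 5 = 100
  Seal misalignment: 2 × 6 × 8 = 96
  Lubricant film out of tolerance: 3 × 7 × 1 = 21
  Magnet fracture: 7 × 5 × 5 = 175
  Orifice corrosion: 10 × 8 × 1 = 80
RPN > 99: Orifice missing (162), Hinge stripping (648), Spline drift (567), Fuse delamination (100), Magnet fracture (175).
Sum: 162 + 648 + 567 + 100 + 175 = 1652.

1652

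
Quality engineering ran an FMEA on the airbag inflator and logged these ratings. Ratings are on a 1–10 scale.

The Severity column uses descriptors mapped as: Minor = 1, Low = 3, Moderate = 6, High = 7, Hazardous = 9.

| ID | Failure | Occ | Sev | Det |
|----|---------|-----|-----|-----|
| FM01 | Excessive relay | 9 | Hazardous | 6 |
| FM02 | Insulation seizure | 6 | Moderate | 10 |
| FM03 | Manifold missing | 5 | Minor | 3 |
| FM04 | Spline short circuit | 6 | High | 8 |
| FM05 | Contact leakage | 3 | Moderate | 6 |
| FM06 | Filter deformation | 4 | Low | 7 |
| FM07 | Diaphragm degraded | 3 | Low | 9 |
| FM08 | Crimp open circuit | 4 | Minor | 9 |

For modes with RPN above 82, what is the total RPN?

1374

RPN = Severity × Occurrence × Detection:
  FM01: 9 × 9 × 6 = 486
  FM02: 6 × 6 × 10 = 360
  FM03: 1 × 5 × 3 = 15
  FM04: 7 × 6 × 8 = 336
  FM05: 6 × 3 × 6 = 108
  FM06: 3 × 4 × 7 = 84
  FM07: 3 × 3 × 9 = 81
  FM08: 1 × 4 × 9 = 36
RPN > 82: FM01 (486), FM02 (360), FM04 (336), FM05 (108), FM06 (84).
Sum: 486 + 360 + 336 + 108 + 84 = 1374.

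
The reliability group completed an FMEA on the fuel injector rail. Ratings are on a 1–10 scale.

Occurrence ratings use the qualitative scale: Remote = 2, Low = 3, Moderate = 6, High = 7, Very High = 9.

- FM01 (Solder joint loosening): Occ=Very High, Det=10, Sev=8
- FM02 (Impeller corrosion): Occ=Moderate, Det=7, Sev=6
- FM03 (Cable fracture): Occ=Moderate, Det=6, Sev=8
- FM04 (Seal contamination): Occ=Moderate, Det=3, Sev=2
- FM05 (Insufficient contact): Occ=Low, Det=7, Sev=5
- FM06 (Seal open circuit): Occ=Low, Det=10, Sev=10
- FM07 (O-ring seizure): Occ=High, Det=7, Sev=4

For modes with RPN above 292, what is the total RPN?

1020

RPN = Severity × Occurrence × Detection:
  FM01: 8 × 9 × 10 = 720
  FM02: 6 × 6 × 7 = 252
  FM03: 8 × 6 × 6 = 288
  FM04: 2 × 6 × 3 = 36
  FM05: 5 × 3 × 7 = 105
  FM06: 10 × 3 × 10 = 300
  FM07: 4 × 7 × 7 = 196
RPN > 292: FM01 (720), FM06 (300).
Sum: 720 + 300 = 1020.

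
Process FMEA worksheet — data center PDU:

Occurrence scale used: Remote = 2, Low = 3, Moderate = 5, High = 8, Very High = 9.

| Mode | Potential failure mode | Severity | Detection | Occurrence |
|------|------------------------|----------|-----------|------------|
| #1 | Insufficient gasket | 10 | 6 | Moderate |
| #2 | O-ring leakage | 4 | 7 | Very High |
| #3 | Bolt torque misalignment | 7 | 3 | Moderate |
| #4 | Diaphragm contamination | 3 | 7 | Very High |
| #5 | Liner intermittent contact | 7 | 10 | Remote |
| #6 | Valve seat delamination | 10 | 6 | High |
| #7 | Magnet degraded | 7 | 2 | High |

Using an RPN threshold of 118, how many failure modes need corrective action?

5

RPN = Severity × Occurrence × Detection:
  #1: 10 × 5 × 6 = 300
  #2: 4 × 9 × 7 = 252
  #3: 7 × 5 × 3 = 105
  #4: 3 × 9 × 7 = 189
  #5: 7 × 2 × 10 = 140
  #6: 10 × 8 × 6 = 480
  #7: 7 × 8 × 2 = 112
Modes with RPN ≥ 118: #1 (300), #2 (252), #4 (189), #5 (140), #6 (480) → 5.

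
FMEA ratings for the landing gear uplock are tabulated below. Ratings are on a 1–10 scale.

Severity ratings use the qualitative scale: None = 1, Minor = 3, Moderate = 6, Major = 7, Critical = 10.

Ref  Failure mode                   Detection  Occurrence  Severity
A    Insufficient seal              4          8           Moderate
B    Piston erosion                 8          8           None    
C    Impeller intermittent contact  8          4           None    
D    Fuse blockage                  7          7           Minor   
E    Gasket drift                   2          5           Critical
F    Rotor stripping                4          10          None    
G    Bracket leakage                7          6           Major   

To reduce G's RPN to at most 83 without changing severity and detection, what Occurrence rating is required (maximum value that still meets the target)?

1

G: S=7, O=6, D=7 → current RPN = 294.
Fixed product = 49. Need 49 × O ≤ 83, so O ≤ 83/49 = 1.69.
Maximum integer Occurrence rating = 1 (gives RPN 49; O=2 would give 98 > 83).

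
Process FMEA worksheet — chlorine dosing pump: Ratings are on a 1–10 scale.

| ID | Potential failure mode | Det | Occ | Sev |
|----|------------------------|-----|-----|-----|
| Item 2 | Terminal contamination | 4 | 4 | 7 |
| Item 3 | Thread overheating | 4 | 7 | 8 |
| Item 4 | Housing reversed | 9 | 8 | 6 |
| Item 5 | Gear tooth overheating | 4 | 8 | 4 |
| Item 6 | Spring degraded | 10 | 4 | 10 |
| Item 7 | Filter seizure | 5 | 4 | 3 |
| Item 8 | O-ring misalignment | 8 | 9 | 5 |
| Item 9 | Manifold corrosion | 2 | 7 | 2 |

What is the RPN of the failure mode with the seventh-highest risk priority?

60

RPN = Severity × Occurrence × Detection:
  Item 2: 7 × 4 × 4 = 112
  Item 3: 8 × 7 × 4 = 224
  Item 4: 6 × 8 × 9 = 432
  Item 5: 4 × 8 × 4 = 128
  Item 6: 10 × 4 × 10 = 400
  Item 7: 3 × 4 × 5 = 60
  Item 8: 5 × 9 × 8 = 360
  Item 9: 2 × 7 × 2 = 28
Sorted descending: 432, 400, 360, 224, 128, 112, 60, 28.
The seventh-highest RPN is 60 (Item 7).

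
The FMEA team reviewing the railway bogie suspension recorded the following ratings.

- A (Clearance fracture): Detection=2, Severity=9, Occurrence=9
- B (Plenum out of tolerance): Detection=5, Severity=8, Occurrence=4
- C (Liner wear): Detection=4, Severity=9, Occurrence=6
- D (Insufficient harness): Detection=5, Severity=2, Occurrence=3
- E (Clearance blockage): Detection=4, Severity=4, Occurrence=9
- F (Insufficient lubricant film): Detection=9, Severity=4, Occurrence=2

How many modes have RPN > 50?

5

RPN = Severity × Occurrence × Detection:
  A: 9 × 9 × 2 = 162
  B: 8 × 4 × 5 = 160
  C: 9 × 6 × 4 = 216
  D: 2 × 3 × 5 = 30
  E: 4 × 9 × 4 = 144
  F: 4 × 2 × 9 = 72
Modes with RPN > 50: A (162), B (160), C (216), E (144), F (72) → 5.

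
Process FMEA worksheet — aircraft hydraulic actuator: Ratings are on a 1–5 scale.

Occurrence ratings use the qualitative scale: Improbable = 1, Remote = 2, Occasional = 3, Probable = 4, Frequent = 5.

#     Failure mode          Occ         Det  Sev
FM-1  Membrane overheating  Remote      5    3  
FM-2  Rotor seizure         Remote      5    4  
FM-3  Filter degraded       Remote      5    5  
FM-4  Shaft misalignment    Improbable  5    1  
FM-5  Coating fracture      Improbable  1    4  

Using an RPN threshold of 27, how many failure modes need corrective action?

RPN = Severity × Occurrence × Detection:
  FM-1: 3 × 2 × 5 = 30
  FM-2: 4 × 2 × 5 = 40
  FM-3: 5 × 2 × 5 = 50
  FM-4: 1 × 1 × 5 = 5
  FM-5: 4 × 1 × 1 = 4
Modes with RPN ≥ 27: FM-1 (30), FM-2 (40), FM-3 (50) → 3.

3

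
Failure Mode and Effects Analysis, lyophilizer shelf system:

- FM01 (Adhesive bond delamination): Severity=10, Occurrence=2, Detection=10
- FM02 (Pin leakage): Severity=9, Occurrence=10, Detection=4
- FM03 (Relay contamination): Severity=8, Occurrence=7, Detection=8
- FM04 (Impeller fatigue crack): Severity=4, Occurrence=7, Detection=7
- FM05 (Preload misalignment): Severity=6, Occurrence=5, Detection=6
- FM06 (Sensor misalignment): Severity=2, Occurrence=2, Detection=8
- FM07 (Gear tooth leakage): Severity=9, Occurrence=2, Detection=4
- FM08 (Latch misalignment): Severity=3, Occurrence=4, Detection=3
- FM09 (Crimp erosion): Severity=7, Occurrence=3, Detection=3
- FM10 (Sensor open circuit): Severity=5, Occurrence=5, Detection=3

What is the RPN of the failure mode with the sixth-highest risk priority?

RPN = Severity × Occurrence × Detection:
  FM01: 10 × 2 × 10 = 200
  FM02: 9 × 10 × 4 = 360
  FM03: 8 × 7 × 8 = 448
  FM04: 4 × 7 × 7 = 196
  FM05: 6 × 5 × 6 = 180
  FM06: 2 × 2 × 8 = 32
  FM07: 9 × 2 × 4 = 72
  FM08: 3 × 4 × 3 = 36
  FM09: 7 × 3 × 3 = 63
  FM10: 5 × 5 × 3 = 75
Sorted descending: 448, 360, 200, 196, 180, 75, 72, 63, 36, 32.
The sixth-highest RPN is 75 (FM10).

75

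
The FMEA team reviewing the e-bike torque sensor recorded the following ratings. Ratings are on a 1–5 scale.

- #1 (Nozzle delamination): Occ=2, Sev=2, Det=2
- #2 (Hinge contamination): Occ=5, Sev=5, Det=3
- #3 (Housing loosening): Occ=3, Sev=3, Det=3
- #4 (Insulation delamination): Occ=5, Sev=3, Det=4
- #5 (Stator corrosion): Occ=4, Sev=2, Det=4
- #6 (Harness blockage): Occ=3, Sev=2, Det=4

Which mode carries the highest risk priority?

RPN = Severity × Occurrence × Detection:
  #1: 2 × 2 × 2 = 8
  #2: 5 × 5 × 3 = 75
  #3: 3 × 3 × 3 = 27
  #4: 3 × 5 × 4 = 60
  #5: 2 × 4 × 4 = 32
  #6: 2 × 3 × 4 = 24
Highest RPN is 75 → #2.

#2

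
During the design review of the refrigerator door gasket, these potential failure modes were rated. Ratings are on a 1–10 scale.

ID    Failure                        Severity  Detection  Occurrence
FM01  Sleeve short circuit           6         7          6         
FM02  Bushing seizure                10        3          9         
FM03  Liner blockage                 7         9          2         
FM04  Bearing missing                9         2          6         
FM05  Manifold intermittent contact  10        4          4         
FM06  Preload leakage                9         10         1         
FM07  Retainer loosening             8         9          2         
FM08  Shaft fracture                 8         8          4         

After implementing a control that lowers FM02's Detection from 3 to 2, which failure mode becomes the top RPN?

RPN = Severity × Occurrence × Detection:
  FM01: 6 × 6 × 7 = 252
  FM02: 10 × 9 × 3 = 270
  FM03: 7 × 2 × 9 = 126
  FM04: 9 × 6 × 2 = 108
  FM05: 10 × 4 × 4 = 160
  FM06: 9 × 1 × 10 = 90
  FM07: 8 × 2 × 9 = 144
  FM08: 8 × 4 × 8 = 256
After action: FM02 → 10 × 9 × 2 = 180.
Revised RPNs: FM08=256, FM01=252, FM02=180, FM05=160, FM07=144, FM03=126, FM04=108, FM06=90.
Highest is now FM08 (256).

FM08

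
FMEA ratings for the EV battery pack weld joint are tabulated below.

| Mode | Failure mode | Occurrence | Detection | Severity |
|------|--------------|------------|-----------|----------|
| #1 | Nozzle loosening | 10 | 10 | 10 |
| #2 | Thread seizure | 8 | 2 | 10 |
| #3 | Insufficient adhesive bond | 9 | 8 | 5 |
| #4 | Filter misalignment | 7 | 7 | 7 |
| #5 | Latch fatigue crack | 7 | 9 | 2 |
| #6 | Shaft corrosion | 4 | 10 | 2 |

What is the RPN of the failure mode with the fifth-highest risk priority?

RPN = Severity × Occurrence × Detection:
  #1: 10 × 10 × 10 = 1000
  #2: 10 × 8 × 2 = 160
  #3: 5 × 9 × 8 = 360
  #4: 7 × 7 × 7 = 343
  #5: 2 × 7 × 9 = 126
  #6: 2 × 4 × 10 = 80
Sorted descending: 1000, 360, 343, 160, 126, 80.
The fifth-highest RPN is 126 (#5).

126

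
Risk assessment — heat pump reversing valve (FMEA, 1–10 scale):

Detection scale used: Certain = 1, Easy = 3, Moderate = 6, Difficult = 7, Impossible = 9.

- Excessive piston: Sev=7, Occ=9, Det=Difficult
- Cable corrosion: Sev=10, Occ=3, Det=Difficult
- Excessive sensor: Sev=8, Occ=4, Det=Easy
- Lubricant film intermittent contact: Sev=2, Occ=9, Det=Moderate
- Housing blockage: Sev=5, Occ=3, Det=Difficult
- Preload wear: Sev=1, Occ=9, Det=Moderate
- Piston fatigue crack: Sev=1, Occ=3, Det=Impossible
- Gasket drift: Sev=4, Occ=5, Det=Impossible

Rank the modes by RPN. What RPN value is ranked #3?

180

RPN = Severity × Occurrence × Detection:
  Excessive piston: 7 × 9 × 7 = 441
  Cable corrosion: 10 × 3 × 7 = 210
  Excessive sensor: 8 × 4 × 3 = 96
  Lubricant film intermittent contact: 2 × 9 × 6 = 108
  Housing blockage: 5 × 3 × 7 = 105
  Preload wear: 1 × 9 × 6 = 54
  Piston fatigue crack: 1 × 3 × 9 = 27
  Gasket drift: 4 × 5 × 9 = 180
Sorted descending: 441, 210, 180, 108, 105, 96, 54, 27.
The third-highest RPN is 180 (Gasket drift).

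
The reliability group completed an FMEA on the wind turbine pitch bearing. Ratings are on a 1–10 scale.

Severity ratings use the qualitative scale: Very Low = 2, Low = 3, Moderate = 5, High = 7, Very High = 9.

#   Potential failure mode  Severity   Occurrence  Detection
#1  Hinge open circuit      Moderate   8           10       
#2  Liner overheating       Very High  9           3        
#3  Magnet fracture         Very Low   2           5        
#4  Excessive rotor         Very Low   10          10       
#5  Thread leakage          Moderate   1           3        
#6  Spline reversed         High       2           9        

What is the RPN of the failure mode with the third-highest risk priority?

RPN = Severity × Occurrence × Detection:
  #1: 5 × 8 × 10 = 400
  #2: 9 × 9 × 3 = 243
  #3: 2 × 2 × 5 = 20
  #4: 2 × 10 × 10 = 200
  #5: 5 × 1 × 3 = 15
  #6: 7 × 2 × 9 = 126
Sorted descending: 400, 243, 200, 126, 20, 15.
The third-highest RPN is 200 (#4).

200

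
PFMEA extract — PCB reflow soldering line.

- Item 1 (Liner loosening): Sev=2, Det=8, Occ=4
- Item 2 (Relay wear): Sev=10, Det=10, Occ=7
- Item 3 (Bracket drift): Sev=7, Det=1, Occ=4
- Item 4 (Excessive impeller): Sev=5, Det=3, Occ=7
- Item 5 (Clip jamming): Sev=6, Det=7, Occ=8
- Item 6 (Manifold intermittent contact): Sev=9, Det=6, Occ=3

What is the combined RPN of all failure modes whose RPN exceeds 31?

1367

RPN = Severity × Occurrence × Detection:
  Item 1: 2 × 4 × 8 = 64
  Item 2: 10 × 7 × 10 = 700
  Item 3: 7 × 4 × 1 = 28
  Item 4: 5 × 7 × 3 = 105
  Item 5: 6 × 8 × 7 = 336
  Item 6: 9 × 3 × 6 = 162
RPN > 31: Item 1 (64), Item 2 (700), Item 4 (105), Item 5 (336), Item 6 (162).
Sum: 64 + 700 + 105 + 336 + 162 = 1367.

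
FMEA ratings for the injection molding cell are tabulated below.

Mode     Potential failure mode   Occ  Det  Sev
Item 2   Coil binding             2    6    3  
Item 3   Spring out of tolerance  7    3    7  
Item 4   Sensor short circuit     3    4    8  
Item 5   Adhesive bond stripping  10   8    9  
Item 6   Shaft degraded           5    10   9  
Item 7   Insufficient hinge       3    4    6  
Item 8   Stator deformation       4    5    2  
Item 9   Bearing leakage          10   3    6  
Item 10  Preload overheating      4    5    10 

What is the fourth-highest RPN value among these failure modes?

180

RPN = Severity × Occurrence × Detection:
  Item 2: 3 × 2 × 6 = 36
  Item 3: 7 × 7 × 3 = 147
  Item 4: 8 × 3 × 4 = 96
  Item 5: 9 × 10 × 8 = 720
  Item 6: 9 × 5 × 10 = 450
  Item 7: 6 × 3 × 4 = 72
  Item 8: 2 × 4 × 5 = 40
  Item 9: 6 × 10 × 3 = 180
  Item 10: 10 × 4 × 5 = 200
Sorted descending: 720, 450, 200, 180, 147, 96, 72, 40, 36.
The fourth-highest RPN is 180 (Item 9).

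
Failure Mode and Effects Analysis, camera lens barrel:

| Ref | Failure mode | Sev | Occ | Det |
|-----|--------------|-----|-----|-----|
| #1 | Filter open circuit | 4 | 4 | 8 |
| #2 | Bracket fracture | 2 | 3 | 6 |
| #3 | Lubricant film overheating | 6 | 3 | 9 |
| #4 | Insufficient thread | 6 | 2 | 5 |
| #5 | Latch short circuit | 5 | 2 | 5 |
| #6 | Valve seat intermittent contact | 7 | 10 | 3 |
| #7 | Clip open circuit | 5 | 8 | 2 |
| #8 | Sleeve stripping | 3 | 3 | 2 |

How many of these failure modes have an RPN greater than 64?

RPN = Severity × Occurrence × Detection:
  #1: 4 × 4 × 8 = 128
  #2: 2 × 3 × 6 = 36
  #3: 6 × 3 × 9 = 162
  #4: 6 × 2 × 5 = 60
  #5: 5 × 2 × 5 = 50
  #6: 7 × 10 × 3 = 210
  #7: 5 × 8 × 2 = 80
  #8: 3 × 3 × 2 = 18
Modes with RPN > 64: #1 (128), #3 (162), #6 (210), #7 (80) → 4.

4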